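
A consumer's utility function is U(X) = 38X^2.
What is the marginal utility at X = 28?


MU = dU/dX = 38*2*X^(2-1)
MU = 76*X^1
At X = 28:
MU = 76 * 28^1
MU = 76 * 28 = 2128

2128


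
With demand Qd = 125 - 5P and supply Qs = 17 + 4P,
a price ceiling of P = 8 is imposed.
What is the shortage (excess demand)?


At P = 8:
Qd = 125 - 5*8 = 85
Qs = 17 + 4*8 = 49
Shortage = Qd - Qs = 85 - 49 = 36

36


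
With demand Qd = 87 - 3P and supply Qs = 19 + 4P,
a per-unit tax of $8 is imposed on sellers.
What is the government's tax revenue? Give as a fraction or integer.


With tax on sellers, new supply: Qs' = 19 + 4(P - 8)
= 4P - 13
New equilibrium quantity:
Q_new = 309/7
Tax revenue = tax * Q_new = 8 * 309/7 = 2472/7

2472/7


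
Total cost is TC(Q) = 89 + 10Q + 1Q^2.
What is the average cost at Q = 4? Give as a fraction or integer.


TC(4) = 89 + 10*4 + 1*4^2
TC(4) = 89 + 40 + 16 = 145
AC = TC/Q = 145/4 = 145/4

145/4


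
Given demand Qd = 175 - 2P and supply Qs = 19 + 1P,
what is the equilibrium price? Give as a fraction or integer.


At equilibrium, Qd = Qs.
175 - 2P = 19 + 1P
175 - 19 = 2P + 1P
156 = 3P
P* = 156/3 = 52

52


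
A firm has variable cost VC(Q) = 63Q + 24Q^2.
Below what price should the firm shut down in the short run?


AVC(Q) = VC(Q)/Q = 63 + 24Q
AVC is increasing in Q, so minimum AVC is at Q -> 0+.
Min AVC = 63
The firm should shut down if P < 63.

63


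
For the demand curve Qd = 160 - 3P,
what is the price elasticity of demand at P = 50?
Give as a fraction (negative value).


dQ/dP = -3
At P = 50: Q = 160 - 3*50 = 10
E = (dQ/dP)(P/Q) = (-3)(50/10) = -15

-15


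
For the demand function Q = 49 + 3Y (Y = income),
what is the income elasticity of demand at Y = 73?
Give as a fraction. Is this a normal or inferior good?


dQ/dY = 3
At Y = 73: Q = 49 + 3*73 = 268
Ey = (dQ/dY)(Y/Q) = 3 * 73 / 268 = 219/268
Since Ey > 0, this is a normal good.

219/268 (normal good)


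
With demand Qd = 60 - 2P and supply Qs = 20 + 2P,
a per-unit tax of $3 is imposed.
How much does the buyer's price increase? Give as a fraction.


With a per-unit tax, the buyer's price increase depends on relative slopes.
Supply slope: d = 2, Demand slope: b = 2
Buyer's price increase = d * tax / (b + d)
= 2 * 3 / (2 + 2)
= 6 / 4 = 3/2

3/2


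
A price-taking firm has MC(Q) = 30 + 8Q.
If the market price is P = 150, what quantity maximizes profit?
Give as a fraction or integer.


In perfect competition, profit is maximized where P = MC.
150 = 30 + 8Q
120 = 8Q
Q* = 120/8 = 15

15


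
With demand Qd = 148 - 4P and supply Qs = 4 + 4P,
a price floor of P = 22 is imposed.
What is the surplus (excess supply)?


At P = 22:
Qd = 148 - 4*22 = 60
Qs = 4 + 4*22 = 92
Surplus = Qs - Qd = 92 - 60 = 32

32


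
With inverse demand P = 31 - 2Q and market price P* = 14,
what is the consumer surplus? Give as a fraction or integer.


Maximum willingness to pay (at Q=0): P_max = 31
Quantity demanded at P* = 14:
Q* = (31 - 14)/2 = 17/2
CS = (1/2) * Q* * (P_max - P*)
CS = (1/2) * 17/2 * (31 - 14)
CS = (1/2) * 17/2 * 17 = 289/4

289/4


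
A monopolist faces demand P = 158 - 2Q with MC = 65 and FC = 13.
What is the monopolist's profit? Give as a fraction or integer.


MR = MC: 158 - 4Q = 65
Q* = 93/4
P* = 158 - 2*93/4 = 223/2
Profit = (P* - MC)*Q* - FC
= (223/2 - 65)*93/4 - 13
= 93/2*93/4 - 13
= 8649/8 - 13 = 8545/8

8545/8


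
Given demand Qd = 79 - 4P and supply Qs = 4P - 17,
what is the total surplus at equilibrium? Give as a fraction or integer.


Find equilibrium: 79 - 4P = 4P - 17
79 + 17 = 8P
P* = 96/8 = 12
Q* = 4*12 - 17 = 31
Inverse demand: P = 79/4 - Q/4, so P_max = 79/4
Inverse supply: P = 17/4 + Q/4, so P_min = 17/4
CS = (1/2) * 31 * (79/4 - 12) = 961/8
PS = (1/2) * 31 * (12 - 17/4) = 961/8
TS = CS + PS = 961/8 + 961/8 = 961/4

961/4


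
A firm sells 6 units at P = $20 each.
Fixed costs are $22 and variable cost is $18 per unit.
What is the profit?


Total Revenue = P * Q = 20 * 6 = $120
Total Cost = FC + VC*Q = 22 + 18*6 = $130
Profit = TR - TC = 120 - 130 = $-10

$-10


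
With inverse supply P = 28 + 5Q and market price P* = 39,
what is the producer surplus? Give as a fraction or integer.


Minimum supply price (at Q=0): P_min = 28
Quantity supplied at P* = 39:
Q* = (39 - 28)/5 = 11/5
PS = (1/2) * Q* * (P* - P_min)
PS = (1/2) * 11/5 * (39 - 28)
PS = (1/2) * 11/5 * 11 = 121/10

121/10


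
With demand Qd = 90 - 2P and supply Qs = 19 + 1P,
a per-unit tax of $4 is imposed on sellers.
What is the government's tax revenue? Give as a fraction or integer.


With tax on sellers, new supply: Qs' = 19 + 1(P - 4)
= 15 + 1P
New equilibrium quantity:
Q_new = 40
Tax revenue = tax * Q_new = 4 * 40 = 160

160


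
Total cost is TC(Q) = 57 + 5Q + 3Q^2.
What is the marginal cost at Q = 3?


MC = dTC/dQ = 5 + 2*3*Q
At Q = 3:
MC = 5 + 6*3
MC = 5 + 18 = 23

23


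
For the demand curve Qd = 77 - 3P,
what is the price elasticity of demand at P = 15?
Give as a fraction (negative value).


dQ/dP = -3
At P = 15: Q = 77 - 3*15 = 32
E = (dQ/dP)(P/Q) = (-3)(15/32) = -45/32

-45/32


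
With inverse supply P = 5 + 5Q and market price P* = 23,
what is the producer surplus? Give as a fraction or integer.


Minimum supply price (at Q=0): P_min = 5
Quantity supplied at P* = 23:
Q* = (23 - 5)/5 = 18/5
PS = (1/2) * Q* * (P* - P_min)
PS = (1/2) * 18/5 * (23 - 5)
PS = (1/2) * 18/5 * 18 = 162/5

162/5


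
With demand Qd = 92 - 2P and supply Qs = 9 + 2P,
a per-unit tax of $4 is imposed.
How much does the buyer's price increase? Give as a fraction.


With a per-unit tax, the buyer's price increase depends on relative slopes.
Supply slope: d = 2, Demand slope: b = 2
Buyer's price increase = d * tax / (b + d)
= 2 * 4 / (2 + 2)
= 8 / 4 = 2

2


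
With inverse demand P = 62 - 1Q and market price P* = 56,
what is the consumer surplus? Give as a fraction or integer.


Maximum willingness to pay (at Q=0): P_max = 62
Quantity demanded at P* = 56:
Q* = (62 - 56)/1 = 6
CS = (1/2) * Q* * (P_max - P*)
CS = (1/2) * 6 * (62 - 56)
CS = (1/2) * 6 * 6 = 18

18


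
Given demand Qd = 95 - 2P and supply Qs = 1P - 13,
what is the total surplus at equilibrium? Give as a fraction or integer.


Find equilibrium: 95 - 2P = 1P - 13
95 + 13 = 3P
P* = 108/3 = 36
Q* = 1*36 - 13 = 23
Inverse demand: P = 95/2 - Q/2, so P_max = 95/2
Inverse supply: P = 13 + Q/1, so P_min = 13
CS = (1/2) * 23 * (95/2 - 36) = 529/4
PS = (1/2) * 23 * (36 - 13) = 529/2
TS = CS + PS = 529/4 + 529/2 = 1587/4

1587/4


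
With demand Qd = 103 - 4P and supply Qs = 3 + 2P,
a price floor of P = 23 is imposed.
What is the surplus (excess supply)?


At P = 23:
Qd = 103 - 4*23 = 11
Qs = 3 + 2*23 = 49
Surplus = Qs - Qd = 49 - 11 = 38

38


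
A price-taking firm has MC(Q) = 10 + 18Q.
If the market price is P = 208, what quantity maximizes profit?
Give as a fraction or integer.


In perfect competition, profit is maximized where P = MC.
208 = 10 + 18Q
198 = 18Q
Q* = 198/18 = 11

11


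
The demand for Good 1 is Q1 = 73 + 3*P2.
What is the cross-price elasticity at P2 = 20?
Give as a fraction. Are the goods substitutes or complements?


dQ1/dP2 = 3
At P2 = 20: Q1 = 73 + 3*20 = 133
Exy = (dQ1/dP2)(P2/Q1) = 3 * 20 / 133 = 60/133
Since Exy > 0, the goods are substitutes.

60/133 (substitutes)


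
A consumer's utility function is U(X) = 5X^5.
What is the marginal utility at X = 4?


MU = dU/dX = 5*5*X^(5-1)
MU = 25*X^4
At X = 4:
MU = 25 * 4^4
MU = 25 * 256 = 6400

6400


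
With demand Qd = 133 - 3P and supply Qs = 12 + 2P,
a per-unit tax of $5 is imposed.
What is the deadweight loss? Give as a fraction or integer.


Pre-tax equilibrium quantity: Q* = 302/5
Post-tax equilibrium quantity: Q_tax = 272/5
Reduction in quantity: Q* - Q_tax = 6
DWL = (1/2) * tax * (Q* - Q_tax)
DWL = (1/2) * 5 * 6 = 15

15


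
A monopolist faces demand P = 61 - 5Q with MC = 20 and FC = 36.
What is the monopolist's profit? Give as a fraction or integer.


MR = MC: 61 - 10Q = 20
Q* = 41/10
P* = 61 - 5*41/10 = 81/2
Profit = (P* - MC)*Q* - FC
= (81/2 - 20)*41/10 - 36
= 41/2*41/10 - 36
= 1681/20 - 36 = 961/20

961/20


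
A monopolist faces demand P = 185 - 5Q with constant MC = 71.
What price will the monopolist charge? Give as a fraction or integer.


MR = 185 - 10Q
Set MR = MC: 185 - 10Q = 71
Q* = 57/5
Substitute into demand:
P* = 185 - 5*57/5 = 128

128


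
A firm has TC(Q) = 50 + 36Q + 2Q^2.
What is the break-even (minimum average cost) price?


AC(Q) = 50/Q + 36 + 2Q
To minimize: dAC/dQ = -50/Q^2 + 2 = 0
Q^2 = 50/2 = 25
Q* = 5
Min AC = 50/5 + 36 + 2*5
Min AC = 10 + 36 + 10 = 56

56


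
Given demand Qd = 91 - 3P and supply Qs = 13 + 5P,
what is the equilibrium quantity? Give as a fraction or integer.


First find equilibrium price:
91 - 3P = 13 + 5P
P* = 78/8 = 39/4
Then substitute into demand:
Q* = 91 - 3 * 39/4 = 247/4

247/4


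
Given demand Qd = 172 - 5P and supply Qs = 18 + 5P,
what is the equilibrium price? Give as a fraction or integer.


At equilibrium, Qd = Qs.
172 - 5P = 18 + 5P
172 - 18 = 5P + 5P
154 = 10P
P* = 154/10 = 77/5

77/5


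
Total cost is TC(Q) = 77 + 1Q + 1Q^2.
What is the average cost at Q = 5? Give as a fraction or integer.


TC(5) = 77 + 1*5 + 1*5^2
TC(5) = 77 + 5 + 25 = 107
AC = TC/Q = 107/5 = 107/5

107/5


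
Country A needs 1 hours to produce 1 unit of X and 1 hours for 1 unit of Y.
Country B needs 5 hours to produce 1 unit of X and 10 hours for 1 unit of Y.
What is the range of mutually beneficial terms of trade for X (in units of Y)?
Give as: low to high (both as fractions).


Opportunity cost of X for Country A = hours_X / hours_Y = 1/1 = 1 units of Y
Opportunity cost of X for Country B = hours_X / hours_Y = 5/10 = 1/2 units of Y
Terms of trade must be between the two opportunity costs.
Range: 1/2 to 1

1/2 to 1


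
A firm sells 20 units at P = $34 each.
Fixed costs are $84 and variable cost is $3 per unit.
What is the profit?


Total Revenue = P * Q = 34 * 20 = $680
Total Cost = FC + VC*Q = 84 + 3*20 = $144
Profit = TR - TC = 680 - 144 = $536

$536


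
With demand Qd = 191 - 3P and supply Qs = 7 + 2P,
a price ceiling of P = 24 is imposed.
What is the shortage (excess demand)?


At P = 24:
Qd = 191 - 3*24 = 119
Qs = 7 + 2*24 = 55
Shortage = Qd - Qs = 119 - 55 = 64

64


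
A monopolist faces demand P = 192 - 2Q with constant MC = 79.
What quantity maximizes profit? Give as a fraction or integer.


TR = P*Q = (192 - 2Q)Q = 192Q - 2Q^2
MR = dTR/dQ = 192 - 4Q
Set MR = MC:
192 - 4Q = 79
113 = 4Q
Q* = 113/4 = 113/4

113/4


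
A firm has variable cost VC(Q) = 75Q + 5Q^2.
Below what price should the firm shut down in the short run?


AVC(Q) = VC(Q)/Q = 75 + 5Q
AVC is increasing in Q, so minimum AVC is at Q -> 0+.
Min AVC = 75
The firm should shut down if P < 75.

75


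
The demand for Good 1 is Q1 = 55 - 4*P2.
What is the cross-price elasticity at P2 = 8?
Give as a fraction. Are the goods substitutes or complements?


dQ1/dP2 = -4
At P2 = 8: Q1 = 55 - 4*8 = 23
Exy = (dQ1/dP2)(P2/Q1) = -4 * 8 / 23 = -32/23
Since Exy < 0, the goods are complements.

-32/23 (complements)


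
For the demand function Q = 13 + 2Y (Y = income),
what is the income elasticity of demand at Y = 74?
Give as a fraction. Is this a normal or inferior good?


dQ/dY = 2
At Y = 74: Q = 13 + 2*74 = 161
Ey = (dQ/dY)(Y/Q) = 2 * 74 / 161 = 148/161
Since Ey > 0, this is a normal good.

148/161 (normal good)


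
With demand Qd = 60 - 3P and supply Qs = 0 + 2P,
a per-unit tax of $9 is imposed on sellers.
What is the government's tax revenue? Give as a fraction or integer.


With tax on sellers, new supply: Qs' = 0 + 2(P - 9)
= 2P - 18
New equilibrium quantity:
Q_new = 66/5
Tax revenue = tax * Q_new = 9 * 66/5 = 594/5

594/5


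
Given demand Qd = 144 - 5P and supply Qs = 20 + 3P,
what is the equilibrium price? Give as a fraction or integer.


At equilibrium, Qd = Qs.
144 - 5P = 20 + 3P
144 - 20 = 5P + 3P
124 = 8P
P* = 124/8 = 31/2

31/2


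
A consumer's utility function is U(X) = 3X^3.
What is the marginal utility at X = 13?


MU = dU/dX = 3*3*X^(3-1)
MU = 9*X^2
At X = 13:
MU = 9 * 13^2
MU = 9 * 169 = 1521

1521


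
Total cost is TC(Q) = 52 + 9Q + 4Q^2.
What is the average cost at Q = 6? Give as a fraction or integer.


TC(6) = 52 + 9*6 + 4*6^2
TC(6) = 52 + 54 + 144 = 250
AC = TC/Q = 250/6 = 125/3

125/3


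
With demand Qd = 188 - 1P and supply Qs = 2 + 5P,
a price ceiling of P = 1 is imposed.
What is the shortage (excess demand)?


At P = 1:
Qd = 188 - 1*1 = 187
Qs = 2 + 5*1 = 7
Shortage = Qd - Qs = 187 - 7 = 180

180


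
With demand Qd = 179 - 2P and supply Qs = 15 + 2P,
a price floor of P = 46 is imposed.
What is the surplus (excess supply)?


At P = 46:
Qd = 179 - 2*46 = 87
Qs = 15 + 2*46 = 107
Surplus = Qs - Qd = 107 - 87 = 20

20


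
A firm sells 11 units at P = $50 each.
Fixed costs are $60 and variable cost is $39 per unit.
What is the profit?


Total Revenue = P * Q = 50 * 11 = $550
Total Cost = FC + VC*Q = 60 + 39*11 = $489
Profit = TR - TC = 550 - 489 = $61

$61


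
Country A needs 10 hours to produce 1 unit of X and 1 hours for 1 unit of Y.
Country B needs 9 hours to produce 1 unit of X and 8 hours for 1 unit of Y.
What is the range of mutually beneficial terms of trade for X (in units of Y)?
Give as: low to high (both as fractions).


Opportunity cost of X for Country A = hours_X / hours_Y = 10/1 = 10 units of Y
Opportunity cost of X for Country B = hours_X / hours_Y = 9/8 = 9/8 units of Y
Terms of trade must be between the two opportunity costs.
Range: 9/8 to 10

9/8 to 10


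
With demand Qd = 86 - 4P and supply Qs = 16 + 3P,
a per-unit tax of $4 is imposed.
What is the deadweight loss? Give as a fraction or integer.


Pre-tax equilibrium quantity: Q* = 46
Post-tax equilibrium quantity: Q_tax = 274/7
Reduction in quantity: Q* - Q_tax = 48/7
DWL = (1/2) * tax * (Q* - Q_tax)
DWL = (1/2) * 4 * 48/7 = 96/7

96/7


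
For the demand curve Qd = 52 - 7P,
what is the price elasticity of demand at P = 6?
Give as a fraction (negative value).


dQ/dP = -7
At P = 6: Q = 52 - 7*6 = 10
E = (dQ/dP)(P/Q) = (-7)(6/10) = -21/5

-21/5


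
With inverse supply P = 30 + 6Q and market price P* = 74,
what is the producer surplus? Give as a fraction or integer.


Minimum supply price (at Q=0): P_min = 30
Quantity supplied at P* = 74:
Q* = (74 - 30)/6 = 22/3
PS = (1/2) * Q* * (P* - P_min)
PS = (1/2) * 22/3 * (74 - 30)
PS = (1/2) * 22/3 * 44 = 484/3

484/3


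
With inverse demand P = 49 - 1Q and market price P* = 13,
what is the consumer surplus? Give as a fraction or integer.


Maximum willingness to pay (at Q=0): P_max = 49
Quantity demanded at P* = 13:
Q* = (49 - 13)/1 = 36
CS = (1/2) * Q* * (P_max - P*)
CS = (1/2) * 36 * (49 - 13)
CS = (1/2) * 36 * 36 = 648

648


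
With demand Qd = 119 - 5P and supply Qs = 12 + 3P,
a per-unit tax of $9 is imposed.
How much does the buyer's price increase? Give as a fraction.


With a per-unit tax, the buyer's price increase depends on relative slopes.
Supply slope: d = 3, Demand slope: b = 5
Buyer's price increase = d * tax / (b + d)
= 3 * 9 / (5 + 3)
= 27 / 8 = 27/8

27/8


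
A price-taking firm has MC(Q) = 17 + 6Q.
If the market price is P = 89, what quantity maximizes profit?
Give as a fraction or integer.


In perfect competition, profit is maximized where P = MC.
89 = 17 + 6Q
72 = 6Q
Q* = 72/6 = 12

12


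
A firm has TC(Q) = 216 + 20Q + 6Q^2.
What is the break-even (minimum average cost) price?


AC(Q) = 216/Q + 20 + 6Q
To minimize: dAC/dQ = -216/Q^2 + 6 = 0
Q^2 = 216/6 = 36
Q* = 6
Min AC = 216/6 + 20 + 6*6
Min AC = 36 + 20 + 36 = 92

92


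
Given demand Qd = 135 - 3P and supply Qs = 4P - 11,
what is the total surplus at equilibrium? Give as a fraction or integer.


Find equilibrium: 135 - 3P = 4P - 11
135 + 11 = 7P
P* = 146/7 = 146/7
Q* = 4*146/7 - 11 = 507/7
Inverse demand: P = 45 - Q/3, so P_max = 45
Inverse supply: P = 11/4 + Q/4, so P_min = 11/4
CS = (1/2) * 507/7 * (45 - 146/7) = 85683/98
PS = (1/2) * 507/7 * (146/7 - 11/4) = 257049/392
TS = CS + PS = 85683/98 + 257049/392 = 85683/56

85683/56


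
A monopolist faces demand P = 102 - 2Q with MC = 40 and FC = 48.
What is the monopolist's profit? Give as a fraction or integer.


MR = MC: 102 - 4Q = 40
Q* = 31/2
P* = 102 - 2*31/2 = 71
Profit = (P* - MC)*Q* - FC
= (71 - 40)*31/2 - 48
= 31*31/2 - 48
= 961/2 - 48 = 865/2

865/2


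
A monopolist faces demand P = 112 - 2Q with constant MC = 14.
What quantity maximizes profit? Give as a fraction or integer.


TR = P*Q = (112 - 2Q)Q = 112Q - 2Q^2
MR = dTR/dQ = 112 - 4Q
Set MR = MC:
112 - 4Q = 14
98 = 4Q
Q* = 98/4 = 49/2

49/2


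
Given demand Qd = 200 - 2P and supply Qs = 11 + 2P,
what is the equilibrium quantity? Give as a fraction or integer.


First find equilibrium price:
200 - 2P = 11 + 2P
P* = 189/4 = 189/4
Then substitute into demand:
Q* = 200 - 2 * 189/4 = 211/2

211/2


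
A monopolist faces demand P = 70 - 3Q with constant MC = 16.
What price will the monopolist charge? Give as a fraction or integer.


MR = 70 - 6Q
Set MR = MC: 70 - 6Q = 16
Q* = 9
Substitute into demand:
P* = 70 - 3*9 = 43

43


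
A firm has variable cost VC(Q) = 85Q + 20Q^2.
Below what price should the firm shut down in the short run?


AVC(Q) = VC(Q)/Q = 85 + 20Q
AVC is increasing in Q, so minimum AVC is at Q -> 0+.
Min AVC = 85
The firm should shut down if P < 85.

85


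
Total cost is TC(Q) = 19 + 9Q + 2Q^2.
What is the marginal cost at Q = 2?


MC = dTC/dQ = 9 + 2*2*Q
At Q = 2:
MC = 9 + 4*2
MC = 9 + 8 = 17

17


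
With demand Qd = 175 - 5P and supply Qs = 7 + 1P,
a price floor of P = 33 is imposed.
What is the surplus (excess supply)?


At P = 33:
Qd = 175 - 5*33 = 10
Qs = 7 + 1*33 = 40
Surplus = Qs - Qd = 40 - 10 = 30

30


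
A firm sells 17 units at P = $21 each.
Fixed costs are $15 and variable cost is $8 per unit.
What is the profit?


Total Revenue = P * Q = 21 * 17 = $357
Total Cost = FC + VC*Q = 15 + 8*17 = $151
Profit = TR - TC = 357 - 151 = $206

$206


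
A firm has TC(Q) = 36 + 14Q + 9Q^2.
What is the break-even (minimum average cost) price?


AC(Q) = 36/Q + 14 + 9Q
To minimize: dAC/dQ = -36/Q^2 + 9 = 0
Q^2 = 36/9 = 4
Q* = 2
Min AC = 36/2 + 14 + 9*2
Min AC = 18 + 14 + 18 = 50

50


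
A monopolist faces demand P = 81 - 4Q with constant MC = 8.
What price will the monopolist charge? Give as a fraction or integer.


MR = 81 - 8Q
Set MR = MC: 81 - 8Q = 8
Q* = 73/8
Substitute into demand:
P* = 81 - 4*73/8 = 89/2

89/2


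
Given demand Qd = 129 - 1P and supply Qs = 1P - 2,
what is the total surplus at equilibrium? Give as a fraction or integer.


Find equilibrium: 129 - 1P = 1P - 2
129 + 2 = 2P
P* = 131/2 = 131/2
Q* = 1*131/2 - 2 = 127/2
Inverse demand: P = 129 - Q/1, so P_max = 129
Inverse supply: P = 2 + Q/1, so P_min = 2
CS = (1/2) * 127/2 * (129 - 131/2) = 16129/8
PS = (1/2) * 127/2 * (131/2 - 2) = 16129/8
TS = CS + PS = 16129/8 + 16129/8 = 16129/4

16129/4


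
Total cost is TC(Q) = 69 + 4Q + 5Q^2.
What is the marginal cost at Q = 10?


MC = dTC/dQ = 4 + 2*5*Q
At Q = 10:
MC = 4 + 10*10
MC = 4 + 100 = 104

104


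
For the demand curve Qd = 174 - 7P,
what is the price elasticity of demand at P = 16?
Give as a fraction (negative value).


dQ/dP = -7
At P = 16: Q = 174 - 7*16 = 62
E = (dQ/dP)(P/Q) = (-7)(16/62) = -56/31

-56/31


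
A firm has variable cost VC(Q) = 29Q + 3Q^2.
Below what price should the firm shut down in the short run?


AVC(Q) = VC(Q)/Q = 29 + 3Q
AVC is increasing in Q, so minimum AVC is at Q -> 0+.
Min AVC = 29
The firm should shut down if P < 29.

29


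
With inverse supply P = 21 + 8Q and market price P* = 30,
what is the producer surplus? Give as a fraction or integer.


Minimum supply price (at Q=0): P_min = 21
Quantity supplied at P* = 30:
Q* = (30 - 21)/8 = 9/8
PS = (1/2) * Q* * (P* - P_min)
PS = (1/2) * 9/8 * (30 - 21)
PS = (1/2) * 9/8 * 9 = 81/16

81/16


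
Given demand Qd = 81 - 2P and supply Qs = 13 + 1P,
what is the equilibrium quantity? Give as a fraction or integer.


First find equilibrium price:
81 - 2P = 13 + 1P
P* = 68/3 = 68/3
Then substitute into demand:
Q* = 81 - 2 * 68/3 = 107/3

107/3


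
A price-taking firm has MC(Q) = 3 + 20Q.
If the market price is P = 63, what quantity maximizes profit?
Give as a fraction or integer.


In perfect competition, profit is maximized where P = MC.
63 = 3 + 20Q
60 = 20Q
Q* = 60/20 = 3

3


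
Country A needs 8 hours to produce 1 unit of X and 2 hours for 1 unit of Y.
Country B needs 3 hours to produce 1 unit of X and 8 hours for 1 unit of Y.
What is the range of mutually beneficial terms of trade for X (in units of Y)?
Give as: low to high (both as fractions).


Opportunity cost of X for Country A = hours_X / hours_Y = 8/2 = 4 units of Y
Opportunity cost of X for Country B = hours_X / hours_Y = 3/8 = 3/8 units of Y
Terms of trade must be between the two opportunity costs.
Range: 3/8 to 4

3/8 to 4


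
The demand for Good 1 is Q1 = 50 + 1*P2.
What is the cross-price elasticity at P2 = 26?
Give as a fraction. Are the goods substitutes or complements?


dQ1/dP2 = 1
At P2 = 26: Q1 = 50 + 1*26 = 76
Exy = (dQ1/dP2)(P2/Q1) = 1 * 26 / 76 = 13/38
Since Exy > 0, the goods are substitutes.

13/38 (substitutes)


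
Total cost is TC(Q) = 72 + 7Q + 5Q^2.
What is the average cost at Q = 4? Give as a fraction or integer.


TC(4) = 72 + 7*4 + 5*4^2
TC(4) = 72 + 28 + 80 = 180
AC = TC/Q = 180/4 = 45

45


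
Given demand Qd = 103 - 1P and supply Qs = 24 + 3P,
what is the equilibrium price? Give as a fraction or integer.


At equilibrium, Qd = Qs.
103 - 1P = 24 + 3P
103 - 24 = 1P + 3P
79 = 4P
P* = 79/4 = 79/4

79/4


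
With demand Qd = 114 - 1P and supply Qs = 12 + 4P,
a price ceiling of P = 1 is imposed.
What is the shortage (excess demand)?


At P = 1:
Qd = 114 - 1*1 = 113
Qs = 12 + 4*1 = 16
Shortage = Qd - Qs = 113 - 16 = 97

97


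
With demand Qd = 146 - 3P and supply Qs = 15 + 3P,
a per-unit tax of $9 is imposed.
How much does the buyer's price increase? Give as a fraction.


With a per-unit tax, the buyer's price increase depends on relative slopes.
Supply slope: d = 3, Demand slope: b = 3
Buyer's price increase = d * tax / (b + d)
= 3 * 9 / (3 + 3)
= 27 / 6 = 9/2

9/2


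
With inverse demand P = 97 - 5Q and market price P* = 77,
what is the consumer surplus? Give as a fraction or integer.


Maximum willingness to pay (at Q=0): P_max = 97
Quantity demanded at P* = 77:
Q* = (97 - 77)/5 = 4
CS = (1/2) * Q* * (P_max - P*)
CS = (1/2) * 4 * (97 - 77)
CS = (1/2) * 4 * 20 = 40

40


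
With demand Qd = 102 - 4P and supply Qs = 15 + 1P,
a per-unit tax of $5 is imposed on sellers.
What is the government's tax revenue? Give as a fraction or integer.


With tax on sellers, new supply: Qs' = 15 + 1(P - 5)
= 10 + 1P
New equilibrium quantity:
Q_new = 142/5
Tax revenue = tax * Q_new = 5 * 142/5 = 142

142


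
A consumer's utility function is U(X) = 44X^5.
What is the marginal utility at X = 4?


MU = dU/dX = 44*5*X^(5-1)
MU = 220*X^4
At X = 4:
MU = 220 * 4^4
MU = 220 * 256 = 56320

56320


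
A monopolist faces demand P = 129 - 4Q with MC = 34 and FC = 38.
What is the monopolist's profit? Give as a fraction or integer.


MR = MC: 129 - 8Q = 34
Q* = 95/8
P* = 129 - 4*95/8 = 163/2
Profit = (P* - MC)*Q* - FC
= (163/2 - 34)*95/8 - 38
= 95/2*95/8 - 38
= 9025/16 - 38 = 8417/16

8417/16


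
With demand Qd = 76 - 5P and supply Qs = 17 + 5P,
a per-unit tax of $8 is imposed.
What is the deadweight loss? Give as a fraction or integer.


Pre-tax equilibrium quantity: Q* = 93/2
Post-tax equilibrium quantity: Q_tax = 53/2
Reduction in quantity: Q* - Q_tax = 20
DWL = (1/2) * tax * (Q* - Q_tax)
DWL = (1/2) * 8 * 20 = 80

80


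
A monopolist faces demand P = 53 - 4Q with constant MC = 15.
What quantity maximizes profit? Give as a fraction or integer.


TR = P*Q = (53 - 4Q)Q = 53Q - 4Q^2
MR = dTR/dQ = 53 - 8Q
Set MR = MC:
53 - 8Q = 15
38 = 8Q
Q* = 38/8 = 19/4

19/4


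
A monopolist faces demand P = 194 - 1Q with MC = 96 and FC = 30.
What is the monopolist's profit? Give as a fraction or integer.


MR = MC: 194 - 2Q = 96
Q* = 49
P* = 194 - 1*49 = 145
Profit = (P* - MC)*Q* - FC
= (145 - 96)*49 - 30
= 49*49 - 30
= 2401 - 30 = 2371

2371


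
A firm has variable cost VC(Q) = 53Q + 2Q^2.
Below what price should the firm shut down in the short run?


AVC(Q) = VC(Q)/Q = 53 + 2Q
AVC is increasing in Q, so minimum AVC is at Q -> 0+.
Min AVC = 53
The firm should shut down if P < 53.

53


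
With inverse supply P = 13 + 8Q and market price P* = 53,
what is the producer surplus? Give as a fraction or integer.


Minimum supply price (at Q=0): P_min = 13
Quantity supplied at P* = 53:
Q* = (53 - 13)/8 = 5
PS = (1/2) * Q* * (P* - P_min)
PS = (1/2) * 5 * (53 - 13)
PS = (1/2) * 5 * 40 = 100

100


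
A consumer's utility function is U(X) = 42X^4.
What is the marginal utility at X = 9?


MU = dU/dX = 42*4*X^(4-1)
MU = 168*X^3
At X = 9:
MU = 168 * 9^3
MU = 168 * 729 = 122472

122472


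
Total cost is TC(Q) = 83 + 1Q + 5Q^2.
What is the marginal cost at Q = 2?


MC = dTC/dQ = 1 + 2*5*Q
At Q = 2:
MC = 1 + 10*2
MC = 1 + 20 = 21

21


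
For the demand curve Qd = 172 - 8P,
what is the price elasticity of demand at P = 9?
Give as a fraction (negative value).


dQ/dP = -8
At P = 9: Q = 172 - 8*9 = 100
E = (dQ/dP)(P/Q) = (-8)(9/100) = -18/25

-18/25


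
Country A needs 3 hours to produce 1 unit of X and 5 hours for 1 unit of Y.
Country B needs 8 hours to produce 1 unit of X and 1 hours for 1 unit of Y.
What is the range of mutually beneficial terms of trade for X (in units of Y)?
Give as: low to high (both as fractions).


Opportunity cost of X for Country A = hours_X / hours_Y = 3/5 = 3/5 units of Y
Opportunity cost of X for Country B = hours_X / hours_Y = 8/1 = 8 units of Y
Terms of trade must be between the two opportunity costs.
Range: 3/5 to 8

3/5 to 8


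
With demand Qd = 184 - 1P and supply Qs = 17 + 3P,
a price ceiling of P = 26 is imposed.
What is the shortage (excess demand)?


At P = 26:
Qd = 184 - 1*26 = 158
Qs = 17 + 3*26 = 95
Shortage = Qd - Qs = 158 - 95 = 63

63


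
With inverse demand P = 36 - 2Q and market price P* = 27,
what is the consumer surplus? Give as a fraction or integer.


Maximum willingness to pay (at Q=0): P_max = 36
Quantity demanded at P* = 27:
Q* = (36 - 27)/2 = 9/2
CS = (1/2) * Q* * (P_max - P*)
CS = (1/2) * 9/2 * (36 - 27)
CS = (1/2) * 9/2 * 9 = 81/4

81/4


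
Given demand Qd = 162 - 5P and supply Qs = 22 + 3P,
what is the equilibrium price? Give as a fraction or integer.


At equilibrium, Qd = Qs.
162 - 5P = 22 + 3P
162 - 22 = 5P + 3P
140 = 8P
P* = 140/8 = 35/2

35/2


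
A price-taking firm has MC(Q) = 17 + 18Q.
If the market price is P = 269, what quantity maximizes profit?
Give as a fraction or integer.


In perfect competition, profit is maximized where P = MC.
269 = 17 + 18Q
252 = 18Q
Q* = 252/18 = 14

14


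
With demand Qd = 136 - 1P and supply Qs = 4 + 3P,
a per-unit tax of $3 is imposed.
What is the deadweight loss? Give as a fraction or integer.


Pre-tax equilibrium quantity: Q* = 103
Post-tax equilibrium quantity: Q_tax = 403/4
Reduction in quantity: Q* - Q_tax = 9/4
DWL = (1/2) * tax * (Q* - Q_tax)
DWL = (1/2) * 3 * 9/4 = 27/8

27/8


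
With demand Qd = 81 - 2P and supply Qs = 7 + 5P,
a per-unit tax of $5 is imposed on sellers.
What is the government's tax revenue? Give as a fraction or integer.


With tax on sellers, new supply: Qs' = 7 + 5(P - 5)
= 5P - 18
New equilibrium quantity:
Q_new = 369/7
Tax revenue = tax * Q_new = 5 * 369/7 = 1845/7

1845/7


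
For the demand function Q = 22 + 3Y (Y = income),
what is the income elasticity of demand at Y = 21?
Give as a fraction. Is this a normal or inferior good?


dQ/dY = 3
At Y = 21: Q = 22 + 3*21 = 85
Ey = (dQ/dY)(Y/Q) = 3 * 21 / 85 = 63/85
Since Ey > 0, this is a normal good.

63/85 (normal good)


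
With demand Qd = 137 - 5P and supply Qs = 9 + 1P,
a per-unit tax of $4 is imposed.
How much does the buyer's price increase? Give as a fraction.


With a per-unit tax, the buyer's price increase depends on relative slopes.
Supply slope: d = 1, Demand slope: b = 5
Buyer's price increase = d * tax / (b + d)
= 1 * 4 / (5 + 1)
= 4 / 6 = 2/3

2/3


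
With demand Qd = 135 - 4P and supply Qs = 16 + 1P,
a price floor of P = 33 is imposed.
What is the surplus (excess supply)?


At P = 33:
Qd = 135 - 4*33 = 3
Qs = 16 + 1*33 = 49
Surplus = Qs - Qd = 49 - 3 = 46

46


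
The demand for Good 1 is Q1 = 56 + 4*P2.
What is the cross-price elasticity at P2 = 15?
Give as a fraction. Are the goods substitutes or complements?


dQ1/dP2 = 4
At P2 = 15: Q1 = 56 + 4*15 = 116
Exy = (dQ1/dP2)(P2/Q1) = 4 * 15 / 116 = 15/29
Since Exy > 0, the goods are substitutes.

15/29 (substitutes)


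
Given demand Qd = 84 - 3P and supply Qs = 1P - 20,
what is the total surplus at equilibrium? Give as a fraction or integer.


Find equilibrium: 84 - 3P = 1P - 20
84 + 20 = 4P
P* = 104/4 = 26
Q* = 1*26 - 20 = 6
Inverse demand: P = 28 - Q/3, so P_max = 28
Inverse supply: P = 20 + Q/1, so P_min = 20
CS = (1/2) * 6 * (28 - 26) = 6
PS = (1/2) * 6 * (26 - 20) = 18
TS = CS + PS = 6 + 18 = 24

24


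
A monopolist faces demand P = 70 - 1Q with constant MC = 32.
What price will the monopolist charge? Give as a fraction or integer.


MR = 70 - 2Q
Set MR = MC: 70 - 2Q = 32
Q* = 19
Substitute into demand:
P* = 70 - 1*19 = 51

51


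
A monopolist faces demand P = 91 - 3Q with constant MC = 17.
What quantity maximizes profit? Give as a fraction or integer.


TR = P*Q = (91 - 3Q)Q = 91Q - 3Q^2
MR = dTR/dQ = 91 - 6Q
Set MR = MC:
91 - 6Q = 17
74 = 6Q
Q* = 74/6 = 37/3

37/3


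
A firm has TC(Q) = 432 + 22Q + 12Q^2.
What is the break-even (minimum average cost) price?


AC(Q) = 432/Q + 22 + 12Q
To minimize: dAC/dQ = -432/Q^2 + 12 = 0
Q^2 = 432/12 = 36
Q* = 6
Min AC = 432/6 + 22 + 12*6
Min AC = 72 + 22 + 72 = 166

166


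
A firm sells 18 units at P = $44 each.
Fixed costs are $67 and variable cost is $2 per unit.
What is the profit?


Total Revenue = P * Q = 44 * 18 = $792
Total Cost = FC + VC*Q = 67 + 2*18 = $103
Profit = TR - TC = 792 - 103 = $689

$689


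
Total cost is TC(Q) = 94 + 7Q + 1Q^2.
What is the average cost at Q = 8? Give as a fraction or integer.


TC(8) = 94 + 7*8 + 1*8^2
TC(8) = 94 + 56 + 64 = 214
AC = TC/Q = 214/8 = 107/4

107/4


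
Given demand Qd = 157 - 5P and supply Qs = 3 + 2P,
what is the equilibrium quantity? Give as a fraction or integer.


First find equilibrium price:
157 - 5P = 3 + 2P
P* = 154/7 = 22
Then substitute into demand:
Q* = 157 - 5 * 22 = 47

47


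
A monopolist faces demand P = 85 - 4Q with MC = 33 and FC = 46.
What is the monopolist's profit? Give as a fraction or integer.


MR = MC: 85 - 8Q = 33
Q* = 13/2
P* = 85 - 4*13/2 = 59
Profit = (P* - MC)*Q* - FC
= (59 - 33)*13/2 - 46
= 26*13/2 - 46
= 169 - 46 = 123

123


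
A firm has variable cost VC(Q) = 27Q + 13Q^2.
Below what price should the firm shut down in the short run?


AVC(Q) = VC(Q)/Q = 27 + 13Q
AVC is increasing in Q, so minimum AVC is at Q -> 0+.
Min AVC = 27
The firm should shut down if P < 27.

27


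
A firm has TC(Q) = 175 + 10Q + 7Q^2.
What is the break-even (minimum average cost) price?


AC(Q) = 175/Q + 10 + 7Q
To minimize: dAC/dQ = -175/Q^2 + 7 = 0
Q^2 = 175/7 = 25
Q* = 5
Min AC = 175/5 + 10 + 7*5
Min AC = 35 + 10 + 35 = 80

80


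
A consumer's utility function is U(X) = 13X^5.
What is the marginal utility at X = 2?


MU = dU/dX = 13*5*X^(5-1)
MU = 65*X^4
At X = 2:
MU = 65 * 2^4
MU = 65 * 16 = 1040

1040


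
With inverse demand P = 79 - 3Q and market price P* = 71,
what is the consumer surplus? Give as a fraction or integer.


Maximum willingness to pay (at Q=0): P_max = 79
Quantity demanded at P* = 71:
Q* = (79 - 71)/3 = 8/3
CS = (1/2) * Q* * (P_max - P*)
CS = (1/2) * 8/3 * (79 - 71)
CS = (1/2) * 8/3 * 8 = 32/3

32/3


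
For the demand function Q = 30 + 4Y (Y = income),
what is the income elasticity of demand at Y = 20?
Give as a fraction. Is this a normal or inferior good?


dQ/dY = 4
At Y = 20: Q = 30 + 4*20 = 110
Ey = (dQ/dY)(Y/Q) = 4 * 20 / 110 = 8/11
Since Ey > 0, this is a normal good.

8/11 (normal good)


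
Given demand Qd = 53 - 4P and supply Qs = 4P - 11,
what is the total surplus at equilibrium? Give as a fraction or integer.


Find equilibrium: 53 - 4P = 4P - 11
53 + 11 = 8P
P* = 64/8 = 8
Q* = 4*8 - 11 = 21
Inverse demand: P = 53/4 - Q/4, so P_max = 53/4
Inverse supply: P = 11/4 + Q/4, so P_min = 11/4
CS = (1/2) * 21 * (53/4 - 8) = 441/8
PS = (1/2) * 21 * (8 - 11/4) = 441/8
TS = CS + PS = 441/8 + 441/8 = 441/4

441/4


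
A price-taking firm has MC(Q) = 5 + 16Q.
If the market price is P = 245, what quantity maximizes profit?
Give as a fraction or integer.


In perfect competition, profit is maximized where P = MC.
245 = 5 + 16Q
240 = 16Q
Q* = 240/16 = 15

15


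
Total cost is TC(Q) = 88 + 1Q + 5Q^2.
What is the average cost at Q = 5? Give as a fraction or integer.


TC(5) = 88 + 1*5 + 5*5^2
TC(5) = 88 + 5 + 125 = 218
AC = TC/Q = 218/5 = 218/5

218/5


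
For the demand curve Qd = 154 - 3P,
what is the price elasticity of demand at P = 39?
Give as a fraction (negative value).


dQ/dP = -3
At P = 39: Q = 154 - 3*39 = 37
E = (dQ/dP)(P/Q) = (-3)(39/37) = -117/37

-117/37


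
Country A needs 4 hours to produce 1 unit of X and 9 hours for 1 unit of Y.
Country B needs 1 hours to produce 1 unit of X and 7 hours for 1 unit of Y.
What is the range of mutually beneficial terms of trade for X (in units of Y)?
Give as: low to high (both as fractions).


Opportunity cost of X for Country A = hours_X / hours_Y = 4/9 = 4/9 units of Y
Opportunity cost of X for Country B = hours_X / hours_Y = 1/7 = 1/7 units of Y
Terms of trade must be between the two opportunity costs.
Range: 1/7 to 4/9

1/7 to 4/9


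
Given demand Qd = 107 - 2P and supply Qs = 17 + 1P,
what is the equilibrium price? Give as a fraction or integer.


At equilibrium, Qd = Qs.
107 - 2P = 17 + 1P
107 - 17 = 2P + 1P
90 = 3P
P* = 90/3 = 30

30


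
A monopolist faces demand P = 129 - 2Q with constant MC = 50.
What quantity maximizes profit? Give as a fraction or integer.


TR = P*Q = (129 - 2Q)Q = 129Q - 2Q^2
MR = dTR/dQ = 129 - 4Q
Set MR = MC:
129 - 4Q = 50
79 = 4Q
Q* = 79/4 = 79/4

79/4


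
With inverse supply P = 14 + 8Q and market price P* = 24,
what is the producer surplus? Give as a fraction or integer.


Minimum supply price (at Q=0): P_min = 14
Quantity supplied at P* = 24:
Q* = (24 - 14)/8 = 5/4
PS = (1/2) * Q* * (P* - P_min)
PS = (1/2) * 5/4 * (24 - 14)
PS = (1/2) * 5/4 * 10 = 25/4

25/4


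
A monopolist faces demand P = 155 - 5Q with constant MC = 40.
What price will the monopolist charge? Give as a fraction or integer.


MR = 155 - 10Q
Set MR = MC: 155 - 10Q = 40
Q* = 23/2
Substitute into demand:
P* = 155 - 5*23/2 = 195/2

195/2


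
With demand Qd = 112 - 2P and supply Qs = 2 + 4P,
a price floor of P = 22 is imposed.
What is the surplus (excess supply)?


At P = 22:
Qd = 112 - 2*22 = 68
Qs = 2 + 4*22 = 90
Surplus = Qs - Qd = 90 - 68 = 22

22


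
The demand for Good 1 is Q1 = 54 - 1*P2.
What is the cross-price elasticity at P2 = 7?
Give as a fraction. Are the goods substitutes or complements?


dQ1/dP2 = -1
At P2 = 7: Q1 = 54 - 1*7 = 47
Exy = (dQ1/dP2)(P2/Q1) = -1 * 7 / 47 = -7/47
Since Exy < 0, the goods are complements.

-7/47 (complements)


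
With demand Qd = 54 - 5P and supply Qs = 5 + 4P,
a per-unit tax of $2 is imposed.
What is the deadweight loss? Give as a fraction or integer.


Pre-tax equilibrium quantity: Q* = 241/9
Post-tax equilibrium quantity: Q_tax = 67/3
Reduction in quantity: Q* - Q_tax = 40/9
DWL = (1/2) * tax * (Q* - Q_tax)
DWL = (1/2) * 2 * 40/9 = 40/9

40/9


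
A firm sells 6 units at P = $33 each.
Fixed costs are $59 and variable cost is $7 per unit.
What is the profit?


Total Revenue = P * Q = 33 * 6 = $198
Total Cost = FC + VC*Q = 59 + 7*6 = $101
Profit = TR - TC = 198 - 101 = $97

$97


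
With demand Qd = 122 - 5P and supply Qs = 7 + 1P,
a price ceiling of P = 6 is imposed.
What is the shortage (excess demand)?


At P = 6:
Qd = 122 - 5*6 = 92
Qs = 7 + 1*6 = 13
Shortage = Qd - Qs = 92 - 13 = 79

79


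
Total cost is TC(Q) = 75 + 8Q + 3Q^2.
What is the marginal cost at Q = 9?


MC = dTC/dQ = 8 + 2*3*Q
At Q = 9:
MC = 8 + 6*9
MC = 8 + 54 = 62

62


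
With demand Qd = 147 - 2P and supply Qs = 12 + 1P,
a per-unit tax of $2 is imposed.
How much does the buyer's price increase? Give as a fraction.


With a per-unit tax, the buyer's price increase depends on relative slopes.
Supply slope: d = 1, Demand slope: b = 2
Buyer's price increase = d * tax / (b + d)
= 1 * 2 / (2 + 1)
= 2 / 3 = 2/3

2/3


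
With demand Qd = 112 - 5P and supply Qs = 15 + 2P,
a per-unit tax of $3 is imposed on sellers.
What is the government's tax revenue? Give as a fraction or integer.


With tax on sellers, new supply: Qs' = 15 + 2(P - 3)
= 9 + 2P
New equilibrium quantity:
Q_new = 269/7
Tax revenue = tax * Q_new = 3 * 269/7 = 807/7

807/7


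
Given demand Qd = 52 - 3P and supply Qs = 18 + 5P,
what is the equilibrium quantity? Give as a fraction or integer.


First find equilibrium price:
52 - 3P = 18 + 5P
P* = 34/8 = 17/4
Then substitute into demand:
Q* = 52 - 3 * 17/4 = 157/4

157/4


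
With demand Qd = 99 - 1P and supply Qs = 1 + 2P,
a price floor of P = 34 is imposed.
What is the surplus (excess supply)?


At P = 34:
Qd = 99 - 1*34 = 65
Qs = 1 + 2*34 = 69
Surplus = Qs - Qd = 69 - 65 = 4

4


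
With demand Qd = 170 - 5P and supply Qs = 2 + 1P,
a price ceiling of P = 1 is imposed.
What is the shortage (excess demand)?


At P = 1:
Qd = 170 - 5*1 = 165
Qs = 2 + 1*1 = 3
Shortage = Qd - Qs = 165 - 3 = 162

162


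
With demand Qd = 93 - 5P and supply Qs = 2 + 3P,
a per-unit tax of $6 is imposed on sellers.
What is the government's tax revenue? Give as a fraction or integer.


With tax on sellers, new supply: Qs' = 2 + 3(P - 6)
= 3P - 16
New equilibrium quantity:
Q_new = 199/8
Tax revenue = tax * Q_new = 6 * 199/8 = 597/4

597/4


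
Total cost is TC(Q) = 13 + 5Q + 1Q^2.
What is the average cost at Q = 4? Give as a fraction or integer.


TC(4) = 13 + 5*4 + 1*4^2
TC(4) = 13 + 20 + 16 = 49
AC = TC/Q = 49/4 = 49/4

49/4


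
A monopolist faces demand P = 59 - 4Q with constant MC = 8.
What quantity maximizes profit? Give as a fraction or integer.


TR = P*Q = (59 - 4Q)Q = 59Q - 4Q^2
MR = dTR/dQ = 59 - 8Q
Set MR = MC:
59 - 8Q = 8
51 = 8Q
Q* = 51/8 = 51/8

51/8


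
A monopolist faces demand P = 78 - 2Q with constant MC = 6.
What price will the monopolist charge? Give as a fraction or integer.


MR = 78 - 4Q
Set MR = MC: 78 - 4Q = 6
Q* = 18
Substitute into demand:
P* = 78 - 2*18 = 42

42


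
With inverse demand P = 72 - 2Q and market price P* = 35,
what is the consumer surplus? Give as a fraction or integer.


Maximum willingness to pay (at Q=0): P_max = 72
Quantity demanded at P* = 35:
Q* = (72 - 35)/2 = 37/2
CS = (1/2) * Q* * (P_max - P*)
CS = (1/2) * 37/2 * (72 - 35)
CS = (1/2) * 37/2 * 37 = 1369/4

1369/4


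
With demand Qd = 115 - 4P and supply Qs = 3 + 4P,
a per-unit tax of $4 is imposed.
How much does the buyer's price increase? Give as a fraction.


With a per-unit tax, the buyer's price increase depends on relative slopes.
Supply slope: d = 4, Demand slope: b = 4
Buyer's price increase = d * tax / (b + d)
= 4 * 4 / (4 + 4)
= 16 / 8 = 2

2


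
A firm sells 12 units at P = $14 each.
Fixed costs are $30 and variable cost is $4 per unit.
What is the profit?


Total Revenue = P * Q = 14 * 12 = $168
Total Cost = FC + VC*Q = 30 + 4*12 = $78
Profit = TR - TC = 168 - 78 = $90

$90
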